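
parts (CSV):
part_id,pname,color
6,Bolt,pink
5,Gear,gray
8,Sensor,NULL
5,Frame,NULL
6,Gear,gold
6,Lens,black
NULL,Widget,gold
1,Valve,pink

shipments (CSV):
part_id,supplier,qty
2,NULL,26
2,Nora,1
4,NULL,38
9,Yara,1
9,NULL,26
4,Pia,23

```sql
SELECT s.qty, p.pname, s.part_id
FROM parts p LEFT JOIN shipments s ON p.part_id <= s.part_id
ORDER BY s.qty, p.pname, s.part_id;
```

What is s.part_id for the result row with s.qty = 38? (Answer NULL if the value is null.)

4

LEFT JOIN keeps every row from `parts`; unmatched rows get NULL for `shipments`'s columns.
Matching on p.part_id <= s.part_id. A NULL in a compared column never satisfies the condition.
Matched pairs: 18; unmatched p rows kept: 1.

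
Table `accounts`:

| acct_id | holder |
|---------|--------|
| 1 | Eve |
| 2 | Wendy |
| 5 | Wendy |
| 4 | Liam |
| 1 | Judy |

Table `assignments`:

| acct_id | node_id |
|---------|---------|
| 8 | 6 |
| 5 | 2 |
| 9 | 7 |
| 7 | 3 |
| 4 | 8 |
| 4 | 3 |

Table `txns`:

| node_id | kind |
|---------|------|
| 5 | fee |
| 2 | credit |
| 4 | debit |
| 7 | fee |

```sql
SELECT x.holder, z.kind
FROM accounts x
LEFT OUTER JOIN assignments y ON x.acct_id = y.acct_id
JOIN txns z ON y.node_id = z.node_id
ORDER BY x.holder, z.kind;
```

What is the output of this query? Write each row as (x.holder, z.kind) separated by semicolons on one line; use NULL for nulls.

(Wendy, credit)

Joins associate left-to-right: accounts LEFT JOIN assignments on acct_id gives 6 intermediate row(s).
Then INNER JOIN `txns z` on node_id: keep only rows whose y.node_id appears in z.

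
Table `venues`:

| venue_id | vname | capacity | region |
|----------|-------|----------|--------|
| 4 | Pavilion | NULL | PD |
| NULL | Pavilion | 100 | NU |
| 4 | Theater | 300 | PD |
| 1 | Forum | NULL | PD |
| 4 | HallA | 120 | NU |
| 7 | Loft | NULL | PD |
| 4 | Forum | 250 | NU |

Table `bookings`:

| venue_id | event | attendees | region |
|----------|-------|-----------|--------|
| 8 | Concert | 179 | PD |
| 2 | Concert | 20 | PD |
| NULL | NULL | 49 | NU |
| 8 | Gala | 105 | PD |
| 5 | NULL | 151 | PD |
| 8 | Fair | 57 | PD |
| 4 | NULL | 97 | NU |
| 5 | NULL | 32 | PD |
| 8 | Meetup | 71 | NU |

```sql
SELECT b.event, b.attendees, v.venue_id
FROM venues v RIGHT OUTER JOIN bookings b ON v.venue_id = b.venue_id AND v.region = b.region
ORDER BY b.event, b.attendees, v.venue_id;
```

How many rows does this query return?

10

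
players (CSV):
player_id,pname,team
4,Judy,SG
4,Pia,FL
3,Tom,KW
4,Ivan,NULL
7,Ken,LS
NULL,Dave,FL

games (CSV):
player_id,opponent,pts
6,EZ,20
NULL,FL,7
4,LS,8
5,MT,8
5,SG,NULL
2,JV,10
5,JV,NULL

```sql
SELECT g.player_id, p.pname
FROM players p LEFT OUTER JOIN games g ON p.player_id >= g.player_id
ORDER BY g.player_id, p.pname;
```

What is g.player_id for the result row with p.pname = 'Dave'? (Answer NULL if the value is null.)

NULL

LEFT JOIN keeps every row from `players`; unmatched rows get NULL for `games`'s columns.
Matching on p.player_id >= g.player_id. A NULL in a compared column never satisfies the condition.
Matched pairs: 13; unmatched p rows kept: 1.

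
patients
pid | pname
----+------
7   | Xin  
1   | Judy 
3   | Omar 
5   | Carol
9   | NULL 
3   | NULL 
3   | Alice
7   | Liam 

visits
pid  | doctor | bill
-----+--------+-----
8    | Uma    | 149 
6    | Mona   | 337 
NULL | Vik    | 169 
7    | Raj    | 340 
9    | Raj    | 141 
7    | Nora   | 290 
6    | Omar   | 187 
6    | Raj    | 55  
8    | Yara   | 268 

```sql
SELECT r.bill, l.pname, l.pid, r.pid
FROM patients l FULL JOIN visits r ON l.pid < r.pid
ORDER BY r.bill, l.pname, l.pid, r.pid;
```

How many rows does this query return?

48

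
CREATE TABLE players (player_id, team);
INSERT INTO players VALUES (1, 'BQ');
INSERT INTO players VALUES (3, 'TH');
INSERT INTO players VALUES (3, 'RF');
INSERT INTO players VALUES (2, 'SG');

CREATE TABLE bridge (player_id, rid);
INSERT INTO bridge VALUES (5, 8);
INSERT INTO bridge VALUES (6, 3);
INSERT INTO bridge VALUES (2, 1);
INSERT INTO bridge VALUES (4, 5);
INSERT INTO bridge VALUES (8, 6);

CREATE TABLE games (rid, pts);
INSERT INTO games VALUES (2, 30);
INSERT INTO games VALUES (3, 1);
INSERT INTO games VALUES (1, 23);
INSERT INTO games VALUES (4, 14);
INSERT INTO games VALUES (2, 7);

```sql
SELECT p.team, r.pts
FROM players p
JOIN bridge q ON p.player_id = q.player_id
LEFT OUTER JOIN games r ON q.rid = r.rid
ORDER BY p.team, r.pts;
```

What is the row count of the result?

Evaluate left to right. First `players p INNER JOIN bridge q` on player_id: 1 row(s).
Then LEFT JOIN `games r` on rid: each of those 1 rows is kept; rows whose q.rid has no match in r get NULL for r's columns.
Result: 1 row(s).

1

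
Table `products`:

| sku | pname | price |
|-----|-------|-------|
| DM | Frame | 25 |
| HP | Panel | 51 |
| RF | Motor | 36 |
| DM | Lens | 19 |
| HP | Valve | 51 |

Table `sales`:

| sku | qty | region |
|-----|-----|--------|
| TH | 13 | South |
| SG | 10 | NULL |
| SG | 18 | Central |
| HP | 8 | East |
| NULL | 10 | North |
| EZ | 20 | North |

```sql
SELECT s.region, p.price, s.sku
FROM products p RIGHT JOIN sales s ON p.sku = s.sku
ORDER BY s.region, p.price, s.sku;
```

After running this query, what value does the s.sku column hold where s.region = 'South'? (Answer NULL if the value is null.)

TH

RIGHT JOIN keeps every row from `sales`; unmatched rows get NULL for `products`'s columns.
Matching on p.sku = s.sku. A NULL in a compared column never satisfies the condition.
- p[0] sku=DM → no match.
- p[1] sku=HP → 1 match(es) in s → 1 row(s).
- p[2] sku=RF → no match.
- p[3] sku=DM → no match.
- p[4] sku=HP → 1 match(es) in s → 1 row(s).
- 5 row(s) from s found no p partner → padded with NULL.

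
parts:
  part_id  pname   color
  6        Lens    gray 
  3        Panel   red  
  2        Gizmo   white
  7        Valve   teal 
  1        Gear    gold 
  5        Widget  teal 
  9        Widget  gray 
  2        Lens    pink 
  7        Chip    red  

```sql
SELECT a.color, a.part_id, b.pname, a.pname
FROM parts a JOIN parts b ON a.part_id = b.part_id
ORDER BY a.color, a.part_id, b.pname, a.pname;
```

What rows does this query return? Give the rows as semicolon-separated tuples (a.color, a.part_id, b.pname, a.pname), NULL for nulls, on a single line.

INNER JOIN keeps only pairs where the ON condition holds.
Matching on a.part_id = b.part_id.
- a[0] part_id=6 → 1 match(es) in b → 1 row(s).
- a[1] part_id=3 → 1 match(es) in b → 1 row(s).
- a[2] part_id=2 → 2 match(es) in b → 2 row(s).
- a[3] part_id=7 → 2 match(es) in b → 2 row(s).
- a[4] part_id=1 → 1 match(es) in b → 1 row(s).
- a[5] part_id=5 → 1 match(es) in b → 1 row(s).
- a[6] part_id=9 → 1 match(es) in b → 1 row(s).
- a[7] part_id=2 → 2 match(es) in b → 2 row(s).
- a[8] part_id=7 → 2 match(es) in b → 2 row(s).

(gold, 1, Gear, Gear); (gray, 6, Lens, Lens); (gray, 9, Widget, Widget); (pink, 2, Gizmo, Lens); (pink, 2, Lens, Lens); (red, 3, Panel, Panel); (red, 7, Chip, Chip); (red, 7, Valve, Chip); (teal, 5, Widget, Widget); (teal, 7, Chip, Valve); (teal, 7, Valve, Valve); (white, 2, Gizmo, Gizmo); (white, 2, Lens, Gizmo)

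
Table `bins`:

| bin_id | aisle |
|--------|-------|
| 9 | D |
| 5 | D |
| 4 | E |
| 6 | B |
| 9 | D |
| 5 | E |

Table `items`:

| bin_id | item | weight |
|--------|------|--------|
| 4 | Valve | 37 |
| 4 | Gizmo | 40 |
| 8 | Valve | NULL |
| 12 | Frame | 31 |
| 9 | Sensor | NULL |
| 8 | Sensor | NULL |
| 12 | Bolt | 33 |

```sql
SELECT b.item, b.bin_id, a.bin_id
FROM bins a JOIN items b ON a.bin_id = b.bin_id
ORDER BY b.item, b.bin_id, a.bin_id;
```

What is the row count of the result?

4

INNER JOIN keeps only pairs where the ON condition holds.
Matching on a.bin_id = b.bin_id.
- a (bin_id=9) pairs with 1 row(s) of b.
- a (bin_id=5) has no partner → excluded.
- a (bin_id=4) pairs with 2 row(s) of b.
- a (bin_id=6) has no partner → excluded.
- a (bin_id=9) pairs with 1 row(s) of b.
- a (bin_id=5) has no partner → excluded.
Total: 4 rows.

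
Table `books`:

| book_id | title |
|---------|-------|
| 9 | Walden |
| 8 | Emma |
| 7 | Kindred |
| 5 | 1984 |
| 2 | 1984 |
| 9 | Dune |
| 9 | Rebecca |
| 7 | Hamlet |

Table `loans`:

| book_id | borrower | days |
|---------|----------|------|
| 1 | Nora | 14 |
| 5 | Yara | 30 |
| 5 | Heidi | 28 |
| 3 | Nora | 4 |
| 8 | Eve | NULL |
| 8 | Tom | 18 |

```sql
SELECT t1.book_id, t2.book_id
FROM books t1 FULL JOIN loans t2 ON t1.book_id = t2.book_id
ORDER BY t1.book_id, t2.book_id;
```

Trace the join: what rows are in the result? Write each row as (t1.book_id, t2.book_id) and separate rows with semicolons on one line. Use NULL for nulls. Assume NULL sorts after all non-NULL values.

(2, NULL); (5, 5); (5, 5); (7, NULL); (7, NULL); (8, 8); (8, 8); (9, NULL); (9, NULL); (9, NULL); (NULL, 1); (NULL, 3)

FULL OUTER JOIN keeps every row from both sides; unmatched rows get NULL for the other side's columns.
Matching on t1.book_id = t2.book_id.
- t1 (book_id=9) has no partner → padded with NULL.
- t1 (book_id=8) pairs with 2 row(s) of t2.
- t1 (book_id=7) has no partner → padded with NULL.
- t1 (book_id=5) pairs with 2 row(s) of t2.
- t1 (book_id=2) has no partner → padded with NULL.
- t1 (book_id=9) has no partner → padded with NULL.
- t1 (book_id=9) has no partner → padded with NULL.
- t1 (book_id=7) has no partner → padded with NULL.
- plus 2 unmatched t2 row(s), each kept with NULL t1 columns.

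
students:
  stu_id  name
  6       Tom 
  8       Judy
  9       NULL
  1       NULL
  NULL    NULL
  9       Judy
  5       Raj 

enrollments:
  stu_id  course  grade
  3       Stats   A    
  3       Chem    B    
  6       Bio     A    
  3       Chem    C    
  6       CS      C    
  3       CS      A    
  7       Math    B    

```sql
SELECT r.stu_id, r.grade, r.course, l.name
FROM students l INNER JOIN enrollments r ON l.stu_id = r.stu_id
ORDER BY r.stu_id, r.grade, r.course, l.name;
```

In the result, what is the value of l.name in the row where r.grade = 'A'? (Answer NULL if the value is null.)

INNER JOIN keeps only pairs where the ON condition holds.
Matching on l.stu_id = r.stu_id. A NULL in a compared column never satisfies the condition.
- l (stu_id=6) pairs with 2 row(s) of r.
- l (stu_id=8) has no partner → excluded.
- l (stu_id=9) has no partner → excluded.
- l (stu_id=1) has no partner → excluded.
- l (stu_id=NULL) has no partner → excluded.
- l (stu_id=9) has no partner → excluded.
- l (stu_id=5) has no partner → excluded.

Tom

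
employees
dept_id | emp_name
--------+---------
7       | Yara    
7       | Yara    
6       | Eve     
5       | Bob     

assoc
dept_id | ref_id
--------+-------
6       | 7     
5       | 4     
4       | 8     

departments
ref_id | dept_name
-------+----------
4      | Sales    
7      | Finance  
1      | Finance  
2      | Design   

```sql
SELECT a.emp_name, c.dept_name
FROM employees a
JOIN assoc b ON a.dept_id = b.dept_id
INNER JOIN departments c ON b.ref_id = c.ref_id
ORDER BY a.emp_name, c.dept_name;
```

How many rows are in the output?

Step 1 — a INNER JOIN b on dept_id → 2 row(s).
Then INNER JOIN `departments c` on ref_id: keep only rows whose b.ref_id appears in c.
Result: 2 row(s).

2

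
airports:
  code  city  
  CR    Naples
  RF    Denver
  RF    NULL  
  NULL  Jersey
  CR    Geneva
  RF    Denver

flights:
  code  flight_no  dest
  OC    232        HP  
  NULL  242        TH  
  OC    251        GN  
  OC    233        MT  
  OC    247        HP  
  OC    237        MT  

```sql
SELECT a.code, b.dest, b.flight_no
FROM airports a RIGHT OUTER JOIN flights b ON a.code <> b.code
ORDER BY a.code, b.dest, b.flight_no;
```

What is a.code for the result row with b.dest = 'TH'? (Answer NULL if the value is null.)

RIGHT JOIN keeps every row from `flights`; unmatched rows get NULL for `airports`'s columns.
Matching on a.code <> b.code. A NULL in a compared column never satisfies the condition.
Matched pairs: 25; unmatched b rows kept: 1.

NULL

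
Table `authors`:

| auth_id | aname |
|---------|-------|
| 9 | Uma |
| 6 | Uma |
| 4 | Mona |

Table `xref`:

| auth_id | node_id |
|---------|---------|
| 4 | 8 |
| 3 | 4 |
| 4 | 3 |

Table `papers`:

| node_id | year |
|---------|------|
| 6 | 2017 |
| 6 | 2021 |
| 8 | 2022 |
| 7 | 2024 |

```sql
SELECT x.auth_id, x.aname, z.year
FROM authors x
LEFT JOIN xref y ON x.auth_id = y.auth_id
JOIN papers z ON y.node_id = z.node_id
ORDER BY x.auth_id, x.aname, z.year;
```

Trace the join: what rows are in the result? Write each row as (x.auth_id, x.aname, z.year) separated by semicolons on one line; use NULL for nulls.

Joins associate left-to-right: authors LEFT JOIN xref on auth_id gives 4 intermediate row(s).
Then INNER JOIN `papers z` on node_id: keep only rows whose y.node_id appears in z.

(4, Mona, 2022)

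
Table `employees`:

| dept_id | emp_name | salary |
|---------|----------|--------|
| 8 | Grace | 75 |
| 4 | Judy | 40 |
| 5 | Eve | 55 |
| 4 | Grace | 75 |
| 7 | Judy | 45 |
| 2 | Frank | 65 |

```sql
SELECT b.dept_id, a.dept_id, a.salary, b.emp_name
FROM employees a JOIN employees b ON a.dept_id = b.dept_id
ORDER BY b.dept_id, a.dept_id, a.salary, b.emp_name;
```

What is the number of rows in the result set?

INNER JOIN keeps only pairs where the ON condition holds.
Matching on a.dept_id = b.dept_id.
Matched pairs: 8.
Total: 8 rows.

8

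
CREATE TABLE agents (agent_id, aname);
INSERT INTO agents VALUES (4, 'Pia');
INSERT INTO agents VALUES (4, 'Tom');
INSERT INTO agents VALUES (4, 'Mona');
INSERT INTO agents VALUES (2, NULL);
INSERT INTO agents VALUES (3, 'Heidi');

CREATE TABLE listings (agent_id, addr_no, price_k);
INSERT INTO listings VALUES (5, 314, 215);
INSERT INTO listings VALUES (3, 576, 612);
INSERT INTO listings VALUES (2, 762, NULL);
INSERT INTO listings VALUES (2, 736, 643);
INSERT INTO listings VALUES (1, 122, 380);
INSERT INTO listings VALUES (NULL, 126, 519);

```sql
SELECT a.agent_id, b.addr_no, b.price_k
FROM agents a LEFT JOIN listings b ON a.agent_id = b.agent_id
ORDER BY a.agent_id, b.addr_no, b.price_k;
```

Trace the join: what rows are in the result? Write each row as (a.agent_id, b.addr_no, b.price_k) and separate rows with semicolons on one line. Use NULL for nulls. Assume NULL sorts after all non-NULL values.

(2, 736, 643); (2, 762, NULL); (3, 576, 612); (4, NULL, NULL); (4, NULL, NULL); (4, NULL, NULL)

LEFT JOIN keeps every row from `agents`; unmatched rows get NULL for `listings`'s columns.
Matching on a.agent_id = b.agent_id. A NULL in a compared column never satisfies the condition.
- a row (agent_id=4): no match → kept, b columns NULL.
- a row (agent_id=4): no match → kept, b columns NULL.
- a row (agent_id=4): no match → kept, b columns NULL.
- a row (agent_id=2): matches 2 b row(s) → 2 output row(s).
- a row (agent_id=3): matches 1 b row(s) → 1 output row(s).
After projecting and ordering:
a.agent_id | b.addr_no | b.price_k
2 | 736 | 643
2 | 762 | NULL
3 | 576 | 612
4 | NULL | NULL
4 | NULL | NULL
4 | NULL | NULL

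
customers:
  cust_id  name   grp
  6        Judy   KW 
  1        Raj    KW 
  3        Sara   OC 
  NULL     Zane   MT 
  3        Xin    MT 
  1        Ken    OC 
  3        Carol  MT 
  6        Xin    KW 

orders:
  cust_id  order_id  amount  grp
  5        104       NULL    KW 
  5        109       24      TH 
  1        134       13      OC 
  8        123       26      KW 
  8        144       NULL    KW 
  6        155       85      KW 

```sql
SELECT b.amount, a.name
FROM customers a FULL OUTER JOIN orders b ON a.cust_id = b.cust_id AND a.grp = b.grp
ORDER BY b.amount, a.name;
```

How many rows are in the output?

12

FULL OUTER JOIN keeps every row from both sides; unmatched rows get NULL for the other side's columns.
Matching on a.cust_id = b.cust_id AND a.grp = b.grp. A NULL in a compared column never satisfies the condition.
- a row (cust_id=6, grp=KW): matches 1 b row(s) → 1 output row(s).
- a row (cust_id=1, grp=KW): no match → kept, b columns NULL.
- a row (cust_id=3, grp=OC): no match → kept, b columns NULL.
- a row (cust_id=NULL, grp=MT): no match → kept, b columns NULL.
- a row (cust_id=3, grp=MT): no match → kept, b columns NULL.
- a row (cust_id=1, grp=OC): matches 1 b row(s) → 1 output row(s).
- a row (cust_id=3, grp=MT): no match → kept, b columns NULL.
- a row (cust_id=6, grp=KW): matches 1 b row(s) → 1 output row(s).
- plus 4 unmatched b row(s), each kept with NULL a columns.
Total: 3 matched + 9 padded = 12 rows.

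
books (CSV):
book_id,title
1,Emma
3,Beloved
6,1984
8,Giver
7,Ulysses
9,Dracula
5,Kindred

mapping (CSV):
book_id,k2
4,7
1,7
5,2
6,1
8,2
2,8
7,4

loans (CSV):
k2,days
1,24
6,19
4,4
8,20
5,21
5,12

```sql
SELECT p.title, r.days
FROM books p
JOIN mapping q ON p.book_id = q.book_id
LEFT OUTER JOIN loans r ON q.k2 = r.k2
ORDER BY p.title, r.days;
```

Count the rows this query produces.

5

Evaluate left to right. First `books p INNER JOIN mapping q` on book_id: 5 row(s).
Then LEFT JOIN `loans r` on k2: each of those 5 rows is kept; rows whose q.k2 has no match in r get NULL for r's columns.
Result: 5 row(s).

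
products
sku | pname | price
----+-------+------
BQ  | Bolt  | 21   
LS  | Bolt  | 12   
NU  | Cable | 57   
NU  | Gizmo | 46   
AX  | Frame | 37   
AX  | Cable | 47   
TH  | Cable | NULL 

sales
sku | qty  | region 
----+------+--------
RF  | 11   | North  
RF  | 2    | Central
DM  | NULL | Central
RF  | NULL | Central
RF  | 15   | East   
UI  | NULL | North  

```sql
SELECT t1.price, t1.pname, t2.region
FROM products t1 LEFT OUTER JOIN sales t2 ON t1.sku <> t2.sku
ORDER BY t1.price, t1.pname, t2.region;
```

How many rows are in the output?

LEFT JOIN keeps every row from `products`; unmatched rows get NULL for `sales`'s columns.
Matching on t1.sku <> t2.sku.
- t1 (sku=BQ) pairs with 6 row(s) of t2.
- t1 (sku=LS) pairs with 6 row(s) of t2.
- t1 (sku=NU) pairs with 6 row(s) of t2.
- t1 (sku=NU) pairs with 6 row(s) of t2.
- t1 (sku=AX) pairs with 6 row(s) of t2.
- t1 (sku=AX) pairs with 6 row(s) of t2.
- t1 (sku=TH) pairs with 6 row(s) of t2.
Total: 42 rows.

42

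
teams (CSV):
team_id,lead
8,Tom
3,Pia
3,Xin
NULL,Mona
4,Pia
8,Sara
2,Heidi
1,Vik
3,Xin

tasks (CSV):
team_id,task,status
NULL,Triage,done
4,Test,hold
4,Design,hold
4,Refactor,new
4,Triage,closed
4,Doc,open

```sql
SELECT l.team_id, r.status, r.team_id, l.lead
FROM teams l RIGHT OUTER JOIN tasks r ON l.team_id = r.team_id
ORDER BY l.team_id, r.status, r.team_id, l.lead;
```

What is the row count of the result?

6

RIGHT JOIN keeps every row from `tasks`; unmatched rows get NULL for `teams`'s columns.
Matching on l.team_id = r.team_id. A NULL in a compared column never satisfies the condition.
Matched pairs: 5; unmatched r rows kept: 1.
Total: 5 matched + 1 padded = 6 rows.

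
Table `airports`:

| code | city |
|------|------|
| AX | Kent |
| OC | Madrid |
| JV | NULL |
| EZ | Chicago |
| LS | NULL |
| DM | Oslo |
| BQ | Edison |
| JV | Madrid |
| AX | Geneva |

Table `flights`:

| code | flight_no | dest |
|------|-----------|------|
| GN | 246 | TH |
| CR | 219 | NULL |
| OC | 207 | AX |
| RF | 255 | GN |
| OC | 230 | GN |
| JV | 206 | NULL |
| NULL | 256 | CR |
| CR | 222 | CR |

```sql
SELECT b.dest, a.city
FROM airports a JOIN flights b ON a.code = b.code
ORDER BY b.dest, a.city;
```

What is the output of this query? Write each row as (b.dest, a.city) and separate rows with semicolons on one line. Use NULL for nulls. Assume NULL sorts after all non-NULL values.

INNER JOIN keeps only pairs where the ON condition holds.
Matching on a.code = b.code. A NULL in a compared column never satisfies the condition.
- code=AX: no matching b row, dropped.
- code=OC: 2 matching b row(s), so 2 row(s) emitted.
- code=JV: 1 matching b row(s), so 1 row(s) emitted.
- code=EZ: no matching b row, dropped.
- code=LS: no matching b row, dropped.
- code=DM: no matching b row, dropped.
- code=BQ: no matching b row, dropped.
- code=JV: 1 matching b row(s), so 1 row(s) emitted.
- code=AX: no matching b row, dropped.
After projecting and ordering:
b.dest | a.city
AX | Madrid
GN | Madrid
NULL | Madrid
NULL | NULL

(AX, Madrid); (GN, Madrid); (NULL, Madrid); (NULL, NULL)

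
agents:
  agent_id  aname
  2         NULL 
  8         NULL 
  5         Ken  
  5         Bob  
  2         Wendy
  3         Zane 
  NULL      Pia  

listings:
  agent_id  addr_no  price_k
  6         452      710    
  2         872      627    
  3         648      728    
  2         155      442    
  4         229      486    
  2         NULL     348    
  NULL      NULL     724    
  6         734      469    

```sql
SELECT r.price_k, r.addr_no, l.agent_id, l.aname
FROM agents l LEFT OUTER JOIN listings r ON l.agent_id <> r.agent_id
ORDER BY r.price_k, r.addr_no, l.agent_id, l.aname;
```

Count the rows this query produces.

36

LEFT JOIN keeps every row from `agents`; unmatched rows get NULL for `listings`'s columns.
Matching on l.agent_id <> r.agent_id. A NULL in a compared column never satisfies the condition.
Matched pairs: 35; unmatched l rows kept: 1.
Total: 35 matched + 1 padded = 36 rows.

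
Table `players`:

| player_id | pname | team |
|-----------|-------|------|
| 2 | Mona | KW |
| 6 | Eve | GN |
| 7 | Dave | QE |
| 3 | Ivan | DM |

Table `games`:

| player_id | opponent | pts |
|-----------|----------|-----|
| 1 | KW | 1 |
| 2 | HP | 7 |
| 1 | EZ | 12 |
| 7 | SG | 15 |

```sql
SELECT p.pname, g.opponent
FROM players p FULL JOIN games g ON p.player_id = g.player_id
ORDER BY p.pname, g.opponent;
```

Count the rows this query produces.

FULL OUTER JOIN keeps every row from both sides; unmatched rows get NULL for the other side's columns.
Matching on p.player_id = g.player_id.
- p (player_id=2) pairs with 1 row(s) of g.
- p (player_id=6) has no partner → padded with NULL.
- p (player_id=7) pairs with 1 row(s) of g.
- p (player_id=3) has no partner → padded with NULL.
- plus 2 unmatched g row(s), each kept with NULL p columns.
Total: 2 matched + 4 padded = 6 rows.

6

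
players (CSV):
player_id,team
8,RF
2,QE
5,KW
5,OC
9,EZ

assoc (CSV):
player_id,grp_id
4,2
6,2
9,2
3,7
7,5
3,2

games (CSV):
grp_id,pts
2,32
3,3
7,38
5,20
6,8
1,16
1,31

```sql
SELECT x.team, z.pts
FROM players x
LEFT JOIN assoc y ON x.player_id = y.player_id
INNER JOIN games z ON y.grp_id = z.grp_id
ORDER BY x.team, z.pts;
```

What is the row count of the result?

Joins associate left-to-right: players LEFT JOIN assoc on player_id gives 5 intermediate row(s).
Then INNER JOIN `games z` on grp_id: keep only rows whose y.grp_id appears in z.
Result: 1 row(s).

1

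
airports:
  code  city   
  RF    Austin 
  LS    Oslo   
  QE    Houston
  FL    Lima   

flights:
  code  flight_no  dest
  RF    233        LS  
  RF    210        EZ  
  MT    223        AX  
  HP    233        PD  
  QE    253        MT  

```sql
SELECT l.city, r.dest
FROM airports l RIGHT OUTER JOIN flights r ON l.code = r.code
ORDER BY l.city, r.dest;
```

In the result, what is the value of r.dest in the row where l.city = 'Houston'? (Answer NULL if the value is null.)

RIGHT JOIN keeps every row from `flights`; unmatched rows get NULL for `airports`'s columns.
Matching on l.code = r.code.
Matched pairs: 3; unmatched r rows kept: 2.

MT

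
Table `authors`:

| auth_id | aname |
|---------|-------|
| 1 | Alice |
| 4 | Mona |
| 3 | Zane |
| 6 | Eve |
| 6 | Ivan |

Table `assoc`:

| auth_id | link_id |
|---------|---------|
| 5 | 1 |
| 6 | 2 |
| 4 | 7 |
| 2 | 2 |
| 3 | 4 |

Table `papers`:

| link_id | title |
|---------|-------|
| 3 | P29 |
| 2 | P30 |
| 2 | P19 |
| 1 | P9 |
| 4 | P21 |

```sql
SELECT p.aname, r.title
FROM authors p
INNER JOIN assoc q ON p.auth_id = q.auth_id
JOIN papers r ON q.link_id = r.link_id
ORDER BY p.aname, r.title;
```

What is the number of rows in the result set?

5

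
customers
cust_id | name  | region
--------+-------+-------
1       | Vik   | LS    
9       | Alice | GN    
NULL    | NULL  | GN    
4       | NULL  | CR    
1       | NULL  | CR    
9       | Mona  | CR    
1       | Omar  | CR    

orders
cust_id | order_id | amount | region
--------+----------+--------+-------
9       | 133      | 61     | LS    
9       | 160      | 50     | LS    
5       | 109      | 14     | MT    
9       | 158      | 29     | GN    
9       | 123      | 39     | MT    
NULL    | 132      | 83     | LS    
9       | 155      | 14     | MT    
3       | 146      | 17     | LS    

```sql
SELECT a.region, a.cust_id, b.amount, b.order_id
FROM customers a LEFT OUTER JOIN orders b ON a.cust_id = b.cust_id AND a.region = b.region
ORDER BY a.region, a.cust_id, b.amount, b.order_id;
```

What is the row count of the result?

7

LEFT JOIN keeps every row from `customers`; unmatched rows get NULL for `orders`'s columns.
Matching on a.cust_id = b.cust_id AND a.region = b.region. A NULL in a compared column never satisfies the condition.
- a row (cust_id=1, region=LS): no match → kept, b columns NULL.
- a row (cust_id=9, region=GN): matches 1 b row(s) → 1 output row(s).
- a row (cust_id=NULL, region=GN): no match → kept, b columns NULL.
- a row (cust_id=4, region=CR): no match → kept, b columns NULL.
- a row (cust_id=1, region=CR): no match → kept, b columns NULL.
- a row (cust_id=9, region=CR): no match → kept, b columns NULL.
- a row (cust_id=1, region=CR): no match → kept, b columns NULL.
Total: 1 matched + 6 padded = 7 rows.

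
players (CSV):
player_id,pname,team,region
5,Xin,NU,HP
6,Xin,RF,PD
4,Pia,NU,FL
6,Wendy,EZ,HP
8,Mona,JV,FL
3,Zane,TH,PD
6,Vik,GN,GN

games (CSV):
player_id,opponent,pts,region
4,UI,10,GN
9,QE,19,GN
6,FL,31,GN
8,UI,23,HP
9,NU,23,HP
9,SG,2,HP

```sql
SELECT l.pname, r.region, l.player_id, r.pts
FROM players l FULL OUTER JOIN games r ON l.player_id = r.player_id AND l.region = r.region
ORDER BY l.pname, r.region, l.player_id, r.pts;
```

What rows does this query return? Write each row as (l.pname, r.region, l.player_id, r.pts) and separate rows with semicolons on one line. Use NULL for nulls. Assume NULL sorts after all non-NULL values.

(Mona, NULL, 8, NULL); (Pia, NULL, 4, NULL); (Vik, GN, 6, 31); (Wendy, NULL, 6, NULL); (Xin, NULL, 5, NULL); (Xin, NULL, 6, NULL); (Zane, NULL, 3, NULL); (NULL, GN, NULL, 10); (NULL, GN, NULL, 19); (NULL, HP, NULL, 2); (NULL, HP, NULL, 23); (NULL, HP, NULL, 23)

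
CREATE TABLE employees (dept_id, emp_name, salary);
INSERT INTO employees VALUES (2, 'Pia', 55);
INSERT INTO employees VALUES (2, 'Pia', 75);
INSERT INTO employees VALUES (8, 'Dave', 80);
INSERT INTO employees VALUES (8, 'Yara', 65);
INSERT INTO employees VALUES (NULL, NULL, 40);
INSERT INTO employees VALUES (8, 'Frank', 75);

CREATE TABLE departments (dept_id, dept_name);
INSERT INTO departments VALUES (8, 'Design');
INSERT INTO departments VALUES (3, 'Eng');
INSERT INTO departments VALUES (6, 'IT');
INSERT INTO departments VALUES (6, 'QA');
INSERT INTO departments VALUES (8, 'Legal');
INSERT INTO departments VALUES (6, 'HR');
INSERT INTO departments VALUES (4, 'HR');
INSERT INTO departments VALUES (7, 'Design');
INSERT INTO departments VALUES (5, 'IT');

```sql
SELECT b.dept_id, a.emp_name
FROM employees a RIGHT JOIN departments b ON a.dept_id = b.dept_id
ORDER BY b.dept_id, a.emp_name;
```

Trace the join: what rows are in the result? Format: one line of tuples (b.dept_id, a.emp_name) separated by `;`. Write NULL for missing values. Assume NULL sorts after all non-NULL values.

(3, NULL); (4, NULL); (5, NULL); (6, NULL); (6, NULL); (6, NULL); (7, NULL); (8, Dave); (8, Dave); (8, Frank); (8, Frank); (8, Yara); (8, Yara)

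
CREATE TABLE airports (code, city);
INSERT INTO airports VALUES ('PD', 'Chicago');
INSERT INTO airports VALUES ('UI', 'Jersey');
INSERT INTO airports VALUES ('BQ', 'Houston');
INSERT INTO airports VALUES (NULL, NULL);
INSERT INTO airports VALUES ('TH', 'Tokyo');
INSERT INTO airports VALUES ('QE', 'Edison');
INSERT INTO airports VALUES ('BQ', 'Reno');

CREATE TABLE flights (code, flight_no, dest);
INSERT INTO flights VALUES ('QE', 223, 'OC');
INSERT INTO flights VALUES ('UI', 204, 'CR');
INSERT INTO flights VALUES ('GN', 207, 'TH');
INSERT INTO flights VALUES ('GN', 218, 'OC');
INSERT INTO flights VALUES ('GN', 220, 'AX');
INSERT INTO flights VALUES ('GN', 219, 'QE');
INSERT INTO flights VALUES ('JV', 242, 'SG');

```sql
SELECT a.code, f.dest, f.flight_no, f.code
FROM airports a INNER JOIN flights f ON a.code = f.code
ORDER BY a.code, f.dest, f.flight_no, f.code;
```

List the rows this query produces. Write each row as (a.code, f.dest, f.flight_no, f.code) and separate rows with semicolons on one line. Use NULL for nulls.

INNER JOIN keeps only pairs where the ON condition holds.
Matching on a.code = f.code. A NULL in a compared column never satisfies the condition.
- a (code=PD) has no partner → excluded.
- a (code=UI) pairs with 1 row(s) of f.
- a (code=BQ) has no partner → excluded.
- a (code=NULL) has no partner → excluded.
- a (code=TH) has no partner → excluded.
- a (code=QE) pairs with 1 row(s) of f.
- a (code=BQ) has no partner → excluded.
After projecting and ordering:
a.code | f.dest | f.flight_no | f.code
QE | OC | 223 | QE
UI | CR | 204 | UI

(QE, OC, 223, QE); (UI, CR, 204, UI)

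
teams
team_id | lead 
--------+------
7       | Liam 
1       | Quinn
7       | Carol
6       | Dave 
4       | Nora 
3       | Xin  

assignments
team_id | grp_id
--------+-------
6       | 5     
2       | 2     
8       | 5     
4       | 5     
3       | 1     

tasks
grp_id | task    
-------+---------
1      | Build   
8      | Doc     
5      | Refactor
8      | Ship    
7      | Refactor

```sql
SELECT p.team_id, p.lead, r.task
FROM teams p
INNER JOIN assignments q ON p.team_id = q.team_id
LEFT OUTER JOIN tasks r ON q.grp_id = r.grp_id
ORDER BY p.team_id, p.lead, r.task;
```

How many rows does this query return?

3

Evaluate left to right. First `teams p INNER JOIN assignments q` on team_id: 3 row(s).
Then LEFT JOIN `tasks r` on grp_id: each of those 3 rows is kept; rows whose q.grp_id has no match in r get NULL for r's columns.
Result: 3 row(s).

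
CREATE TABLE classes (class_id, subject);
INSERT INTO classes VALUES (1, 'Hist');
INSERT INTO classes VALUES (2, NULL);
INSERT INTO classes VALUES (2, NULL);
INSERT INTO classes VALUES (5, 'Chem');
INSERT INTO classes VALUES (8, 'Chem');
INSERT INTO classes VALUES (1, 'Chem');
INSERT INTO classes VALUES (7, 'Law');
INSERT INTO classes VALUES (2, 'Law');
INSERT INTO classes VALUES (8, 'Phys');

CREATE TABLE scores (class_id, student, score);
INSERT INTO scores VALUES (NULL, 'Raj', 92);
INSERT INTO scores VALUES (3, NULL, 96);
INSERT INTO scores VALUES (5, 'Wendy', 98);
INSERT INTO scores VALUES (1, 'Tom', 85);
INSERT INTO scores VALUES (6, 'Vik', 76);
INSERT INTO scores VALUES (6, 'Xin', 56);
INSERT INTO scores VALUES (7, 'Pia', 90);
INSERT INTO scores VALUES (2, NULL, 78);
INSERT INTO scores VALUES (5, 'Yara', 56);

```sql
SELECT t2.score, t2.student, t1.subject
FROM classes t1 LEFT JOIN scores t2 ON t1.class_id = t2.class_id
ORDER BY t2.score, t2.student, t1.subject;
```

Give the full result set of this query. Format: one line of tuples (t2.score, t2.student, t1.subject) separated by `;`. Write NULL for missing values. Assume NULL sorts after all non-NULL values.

(56, Yara, Chem); (78, NULL, Law); (78, NULL, NULL); (78, NULL, NULL); (85, Tom, Chem); (85, Tom, Hist); (90, Pia, Law); (98, Wendy, Chem); (NULL, NULL, Chem); (NULL, NULL, Phys)

LEFT JOIN keeps every row from `classes`; unmatched rows get NULL for `scores`'s columns.
Matching on t1.class_id = t2.class_id. A NULL in a compared column never satisfies the condition.
- t1 (class_id=1) pairs with 1 row(s) of t2.
- t1 (class_id=2) pairs with 1 row(s) of t2.
- t1 (class_id=2) pairs with 1 row(s) of t2.
- t1 (class_id=5) pairs with 2 row(s) of t2.
- t1 (class_id=8) has no partner → padded with NULL.
- t1 (class_id=1) pairs with 1 row(s) of t2.
- t1 (class_id=7) pairs with 1 row(s) of t2.
- t1 (class_id=2) pairs with 1 row(s) of t2.
- t1 (class_id=8) has no partner → padded with NULL.
After projecting and ordering:
t2.score | t2.student | t1.subject
56 | Yara | Chem
78 | NULL | Law
78 | NULL | NULL
78 | NULL | NULL
85 | Tom | Chem
85 | Tom | Hist
90 | Pia | Law
98 | Wendy | Chem
NULL | NULL | Chem
NULL | NULL | Phys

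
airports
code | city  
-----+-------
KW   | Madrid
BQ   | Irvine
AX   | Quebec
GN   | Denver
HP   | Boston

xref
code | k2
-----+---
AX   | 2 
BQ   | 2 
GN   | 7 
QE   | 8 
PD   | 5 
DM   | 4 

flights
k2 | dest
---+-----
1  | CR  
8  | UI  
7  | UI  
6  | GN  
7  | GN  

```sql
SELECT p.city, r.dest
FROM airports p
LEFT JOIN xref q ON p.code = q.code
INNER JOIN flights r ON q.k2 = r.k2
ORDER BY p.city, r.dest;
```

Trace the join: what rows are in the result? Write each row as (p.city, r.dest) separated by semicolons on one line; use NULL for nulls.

Joins associate left-to-right: airports LEFT JOIN xref on code gives 5 intermediate row(s).
Then INNER JOIN `flights r` on k2: keep only rows whose q.k2 appears in r.

(Denver, GN); (Denver, UI)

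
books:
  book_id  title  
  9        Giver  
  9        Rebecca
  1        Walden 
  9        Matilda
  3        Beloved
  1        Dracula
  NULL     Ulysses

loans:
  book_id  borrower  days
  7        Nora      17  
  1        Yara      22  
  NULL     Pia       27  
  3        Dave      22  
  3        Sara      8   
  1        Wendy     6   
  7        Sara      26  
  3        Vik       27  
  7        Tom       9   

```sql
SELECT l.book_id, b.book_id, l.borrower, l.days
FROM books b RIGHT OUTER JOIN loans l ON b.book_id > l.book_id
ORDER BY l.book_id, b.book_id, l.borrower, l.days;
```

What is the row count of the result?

RIGHT JOIN keeps every row from `loans`; unmatched rows get NULL for `books`'s columns.
Matching on b.book_id > l.book_id. A NULL in a compared column never satisfies the condition.
Matched pairs: 26; unmatched l rows kept: 1.
Total: 26 matched + 1 padded = 27 rows.

27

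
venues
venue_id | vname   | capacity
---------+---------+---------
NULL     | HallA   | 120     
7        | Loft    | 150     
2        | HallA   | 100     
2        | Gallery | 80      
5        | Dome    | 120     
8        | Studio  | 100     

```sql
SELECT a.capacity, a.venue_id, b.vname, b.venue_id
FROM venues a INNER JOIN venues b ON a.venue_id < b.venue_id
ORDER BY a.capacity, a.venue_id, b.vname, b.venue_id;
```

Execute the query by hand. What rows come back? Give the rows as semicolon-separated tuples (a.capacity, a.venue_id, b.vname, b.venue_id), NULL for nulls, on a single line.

(80, 2, Dome, 5); (80, 2, Loft, 7); (80, 2, Studio, 8); (100, 2, Dome, 5); (100, 2, Loft, 7); (100, 2, Studio, 8); (120, 5, Loft, 7); (120, 5, Studio, 8); (150, 7, Studio, 8)

INNER JOIN keeps only pairs where the ON condition holds.
Matching on a.venue_id < b.venue_id. A NULL in a compared column never satisfies the condition.
- a (venue_id=NULL) has no partner → excluded.
- a (venue_id=7) pairs with 1 row(s) of b.
- a (venue_id=2) pairs with 3 row(s) of b.
- a (venue_id=2) pairs with 3 row(s) of b.
- a (venue_id=5) pairs with 2 row(s) of b.
- a (venue_id=8) has no partner → excluded.
After projecting and ordering:
a.capacity | a.venue_id | b.vname | b.venue_id
80 | 2 | Dome | 5
80 | 2 | Loft | 7
80 | 2 | Studio | 8
100 | 2 | Dome | 5
100 | 2 | Loft | 7
100 | 2 | Studio | 8
120 | 5 | Loft | 7
120 | 5 | Studio | 8
150 | 7 | Studio | 8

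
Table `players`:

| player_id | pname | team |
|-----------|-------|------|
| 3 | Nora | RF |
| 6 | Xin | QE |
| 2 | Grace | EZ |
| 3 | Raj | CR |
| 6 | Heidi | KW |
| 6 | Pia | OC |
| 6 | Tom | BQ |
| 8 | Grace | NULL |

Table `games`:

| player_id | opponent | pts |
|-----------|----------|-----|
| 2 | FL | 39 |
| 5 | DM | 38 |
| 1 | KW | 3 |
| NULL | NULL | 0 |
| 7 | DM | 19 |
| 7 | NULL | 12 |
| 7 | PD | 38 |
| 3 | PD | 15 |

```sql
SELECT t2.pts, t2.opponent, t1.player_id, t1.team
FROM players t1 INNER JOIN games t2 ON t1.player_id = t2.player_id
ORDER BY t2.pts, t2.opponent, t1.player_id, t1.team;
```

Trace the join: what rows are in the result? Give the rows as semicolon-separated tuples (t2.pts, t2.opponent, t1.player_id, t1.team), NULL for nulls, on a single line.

INNER JOIN keeps only pairs where the ON condition holds.
Matching on t1.player_id = t2.player_id. A NULL in a compared column never satisfies the condition.
Matched pairs: 3.

(15, PD, 3, CR); (15, PD, 3, RF); (39, FL, 2, EZ)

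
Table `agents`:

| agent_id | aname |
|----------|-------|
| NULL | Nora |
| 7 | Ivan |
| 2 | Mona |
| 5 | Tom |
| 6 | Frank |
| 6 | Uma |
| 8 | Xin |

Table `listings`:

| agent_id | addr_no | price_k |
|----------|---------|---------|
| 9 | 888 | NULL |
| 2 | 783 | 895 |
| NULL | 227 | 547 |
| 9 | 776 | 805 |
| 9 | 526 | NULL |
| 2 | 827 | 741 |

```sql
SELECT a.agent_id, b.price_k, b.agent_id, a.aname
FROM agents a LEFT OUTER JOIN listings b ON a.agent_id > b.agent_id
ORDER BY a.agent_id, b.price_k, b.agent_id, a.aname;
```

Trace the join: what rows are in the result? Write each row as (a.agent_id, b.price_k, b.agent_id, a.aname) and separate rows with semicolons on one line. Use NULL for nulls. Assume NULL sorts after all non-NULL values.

(2, NULL, NULL, Mona); (5, 741, 2, Tom); (5, 895, 2, Tom); (6, 741, 2, Frank); (6, 741, 2, Uma); (6, 895, 2, Frank); (6, 895, 2, Uma); (7, 741, 2, Ivan); (7, 895, 2, Ivan); (8, 741, 2, Xin); (8, 895, 2, Xin); (NULL, NULL, NULL, Nora)

LEFT JOIN keeps every row from `agents`; unmatched rows get NULL for `listings`'s columns.
Matching on a.agent_id > b.agent_id. A NULL in a compared column never satisfies the condition.
- a row (agent_id=NULL): no match → kept, b columns NULL.
- a row (agent_id=7): matches 2 b row(s) → 2 output row(s).
- a row (agent_id=2): no match → kept, b columns NULL.
- a row (agent_id=5): matches 2 b row(s) → 2 output row(s).
- a row (agent_id=6): matches 2 b row(s) → 2 output row(s).
- a row (agent_id=6): matches 2 b row(s) → 2 output row(s).
- a row (agent_id=8): matches 2 b row(s) → 2 output row(s).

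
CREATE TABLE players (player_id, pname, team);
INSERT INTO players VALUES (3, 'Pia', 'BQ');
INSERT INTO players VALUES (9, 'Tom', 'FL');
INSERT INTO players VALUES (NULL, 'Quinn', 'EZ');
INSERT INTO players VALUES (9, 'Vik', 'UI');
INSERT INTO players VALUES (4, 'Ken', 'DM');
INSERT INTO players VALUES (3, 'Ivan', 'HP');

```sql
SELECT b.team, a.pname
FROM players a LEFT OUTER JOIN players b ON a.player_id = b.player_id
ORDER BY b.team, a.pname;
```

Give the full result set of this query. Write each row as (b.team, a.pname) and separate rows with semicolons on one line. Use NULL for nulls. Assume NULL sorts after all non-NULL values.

LEFT JOIN keeps every row from `players a`; unmatched rows get NULL for `players b`'s columns.
Matching on a.player_id = b.player_id. A NULL in a compared column never satisfies the condition.
Matched pairs: 9; unmatched a rows kept: 1.

(BQ, Ivan); (BQ, Pia); (DM, Ken); (FL, Tom); (FL, Vik); (HP, Ivan); (HP, Pia); (UI, Tom); (UI, Vik); (NULL, Quinn)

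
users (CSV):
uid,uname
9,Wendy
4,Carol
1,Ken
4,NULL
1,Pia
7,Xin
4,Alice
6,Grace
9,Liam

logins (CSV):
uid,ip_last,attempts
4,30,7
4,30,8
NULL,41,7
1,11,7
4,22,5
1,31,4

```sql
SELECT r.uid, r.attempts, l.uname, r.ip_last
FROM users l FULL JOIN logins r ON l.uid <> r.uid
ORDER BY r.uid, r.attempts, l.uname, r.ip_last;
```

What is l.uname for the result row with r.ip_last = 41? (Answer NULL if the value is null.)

NULL

FULL OUTER JOIN keeps every row from both sides; unmatched rows get NULL for the other side's columns.
Matching on l.uid <> r.uid. A NULL in a compared column never satisfies the condition.
- l[0] uid=9 → 5 match(es) in r → 5 row(s).
- l[1] uid=4 → 2 match(es) in r → 2 row(s).
- l[2] uid=1 → 3 match(es) in r → 3 row(s).
- l[3] uid=4 → 2 match(es) in r → 2 row(s).
- l[4] uid=1 → 3 match(es) in r → 3 row(s).
- l[5] uid=7 → 5 match(es) in r → 5 row(s).
- l[6] uid=4 → 2 match(es) in r → 2 row(s).
- l[7] uid=6 → 5 match(es) in r → 5 row(s).
- l[8] uid=9 → 5 match(es) in r → 5 row(s).
- plus 1 unmatched r row(s), each kept with NULL l columns.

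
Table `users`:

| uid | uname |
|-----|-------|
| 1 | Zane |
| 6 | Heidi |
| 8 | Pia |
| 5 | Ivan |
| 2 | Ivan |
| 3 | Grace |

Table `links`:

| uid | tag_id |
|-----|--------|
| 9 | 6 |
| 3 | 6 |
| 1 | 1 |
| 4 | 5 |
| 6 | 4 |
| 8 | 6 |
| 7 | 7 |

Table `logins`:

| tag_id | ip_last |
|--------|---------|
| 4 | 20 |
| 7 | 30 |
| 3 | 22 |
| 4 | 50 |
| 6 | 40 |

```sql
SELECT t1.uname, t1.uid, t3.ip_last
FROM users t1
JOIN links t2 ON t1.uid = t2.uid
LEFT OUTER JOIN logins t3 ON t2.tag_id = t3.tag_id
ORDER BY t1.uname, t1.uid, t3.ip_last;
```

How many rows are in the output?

5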